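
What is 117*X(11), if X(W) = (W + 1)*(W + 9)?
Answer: 28080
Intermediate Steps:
X(W) = (1 + W)*(9 + W)
117*X(11) = 117*(9 + 11² + 10*11) = 117*(9 + 121 + 110) = 117*240 = 28080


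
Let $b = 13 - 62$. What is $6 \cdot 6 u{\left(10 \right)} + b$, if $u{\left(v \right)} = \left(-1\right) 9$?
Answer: $-373$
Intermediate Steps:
$b = -49$ ($b = 13 - 62 = -49$)
$u{\left(v \right)} = -9$
$6 \cdot 6 u{\left(10 \right)} + b = 6 \cdot 6 \left(-9\right) - 49 = 36 \left(-9\right) - 49 = -324 - 49 = -373$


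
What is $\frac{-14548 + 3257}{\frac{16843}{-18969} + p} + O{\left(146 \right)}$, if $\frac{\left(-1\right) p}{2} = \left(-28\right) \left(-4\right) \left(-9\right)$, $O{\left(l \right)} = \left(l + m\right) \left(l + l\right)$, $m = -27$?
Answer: $\frac{1328016341449}{38224661} \approx 34742.0$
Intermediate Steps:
$O{\left(l \right)} = 2 l \left(-27 + l\right)$ ($O{\left(l \right)} = \left(l - 27\right) \left(l + l\right) = \left(-27 + l\right) 2 l = 2 l \left(-27 + l\right)$)
$p = 2016$ ($p = - 2 \left(-28\right) \left(-4\right) \left(-9\right) = - 2 \cdot 112 \left(-9\right) = \left(-2\right) \left(-1008\right) = 2016$)
$\frac{-14548 + 3257}{\frac{16843}{-18969} + p} + O{\left(146 \right)} = \frac{-14548 + 3257}{\frac{16843}{-18969} + 2016} + 2 \cdot 146 \left(-27 + 146\right) = - \frac{11291}{16843 \left(- \frac{1}{18969}\right) + 2016} + 2 \cdot 146 \cdot 119 = - \frac{11291}{- \frac{16843}{18969} + 2016} + 34748 = - \frac{11291}{\frac{38224661}{18969}} + 34748 = \left(-11291\right) \frac{18969}{38224661} + 34748 = - \frac{214178979}{38224661} + 34748 = \frac{1328016341449}{38224661}$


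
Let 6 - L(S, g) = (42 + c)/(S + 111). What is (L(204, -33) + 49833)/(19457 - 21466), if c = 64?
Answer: -15699179/632835 ≈ -24.808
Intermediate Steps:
L(S, g) = 6 - 106/(111 + S) (L(S, g) = 6 - (42 + 64)/(S + 111) = 6 - 106/(111 + S))
(L(204, -33) + 49833)/(19457 - 21466) = (2*(280 + 3*204)/(111 + 204) + 49833)/(19457 - 21466) = (2*(280 + 612)/315 + 49833)/(-2009) = (2*(1/315)*892 + 49833)*(-1/2009) = (1784/315 + 49833)*(-1/2009) = (15699179/315)*(-1/2009) = -15699179/632835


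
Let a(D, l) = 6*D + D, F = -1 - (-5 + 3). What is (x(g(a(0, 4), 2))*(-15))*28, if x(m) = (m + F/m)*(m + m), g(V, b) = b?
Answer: -4200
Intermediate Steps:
F = 1 (F = -1 - 1*(-2) = -1 + 2 = 1)
a(D, l) = 7*D
x(m) = 2*m*(m + 1/m) (x(m) = (m + 1/m)*(m + m) = (m + 1/m)*(2*m) = 2*m*(m + 1/m))
(x(g(a(0, 4), 2))*(-15))*28 = ((2 + 2*2²)*(-15))*28 = ((2 + 2*4)*(-15))*28 = ((2 + 8)*(-15))*28 = (10*(-15))*28 = -150*28 = -4200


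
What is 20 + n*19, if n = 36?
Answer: 704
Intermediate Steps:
20 + n*19 = 20 + 36*19 = 20 + 684 = 704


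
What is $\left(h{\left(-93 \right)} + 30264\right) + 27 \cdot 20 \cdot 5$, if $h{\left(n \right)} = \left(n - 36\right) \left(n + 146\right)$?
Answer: $26127$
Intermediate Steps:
$h{\left(n \right)} = \left(-36 + n\right) \left(146 + n\right)$
$\left(h{\left(-93 \right)} + 30264\right) + 27 \cdot 20 \cdot 5 = \left(\left(-5256 + \left(-93\right)^{2} + 110 \left(-93\right)\right) + 30264\right) + 27 \cdot 20 \cdot 5 = \left(\left(-5256 + 8649 - 10230\right) + 30264\right) + 540 \cdot 5 = \left(-6837 + 30264\right) + 2700 = 23427 + 2700 = 26127$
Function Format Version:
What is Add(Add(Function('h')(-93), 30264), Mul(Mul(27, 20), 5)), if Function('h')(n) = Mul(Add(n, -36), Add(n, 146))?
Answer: 26127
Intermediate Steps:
Function('h')(n) = Mul(Add(-36, n), Add(146, n))
Add(Add(Function('h')(-93), 30264), Mul(Mul(27, 20), 5)) = Add(Add(Add(-5256, Pow(-93, 2), Mul(110, -93)), 30264), Mul(Mul(27, 20), 5)) = Add(Add(Add(-5256, 8649, -10230), 30264), Mul(540, 5)) = Add(Add(-6837, 30264), 2700) = Add(23427, 2700) = 26127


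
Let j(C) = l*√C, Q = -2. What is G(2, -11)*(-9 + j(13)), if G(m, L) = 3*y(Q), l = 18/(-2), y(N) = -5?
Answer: 135 + 135*√13 ≈ 621.75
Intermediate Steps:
l = -9 (l = 18*(-½) = -9)
G(m, L) = -15 (G(m, L) = 3*(-5) = -15)
j(C) = -9*√C
G(2, -11)*(-9 + j(13)) = -15*(-9 - 9*√13) = 135 + 135*√13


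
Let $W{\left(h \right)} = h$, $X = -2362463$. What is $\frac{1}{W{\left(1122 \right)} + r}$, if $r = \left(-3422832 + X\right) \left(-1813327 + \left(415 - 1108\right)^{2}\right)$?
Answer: $\frac{1}{7712249489132} \approx 1.2966 \cdot 10^{-13}$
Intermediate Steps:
$r = 7712249488010$ ($r = \left(-3422832 - 2362463\right) \left(-1813327 + \left(415 - 1108\right)^{2}\right) = - 5785295 \left(-1813327 + \left(-693\right)^{2}\right) = - 5785295 \left(-1813327 + 480249\right) = \left(-5785295\right) \left(-1333078\right) = 7712249488010$)
$\frac{1}{W{\left(1122 \right)} + r} = \frac{1}{1122 + 7712249488010} = \frac{1}{7712249489132}$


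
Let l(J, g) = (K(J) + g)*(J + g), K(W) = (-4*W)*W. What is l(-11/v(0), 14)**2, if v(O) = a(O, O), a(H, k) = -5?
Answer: 117809316/15625 ≈ 7539.8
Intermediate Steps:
v(O) = -5
K(W) = -4*W**2
l(J, g) = (J + g)*(g - 4*J**2) (l(J, g) = (-4*J**2 + g)*(J + g) = (g - 4*J**2)*(J + g) = (J + g)*(g - 4*J**2))
l(-11/v(0), 14)**2 = (14**2 - 4*(-11/(-5))**3 - 11/(-5)*14 - 4*14*(-11/(-5))**2)**2 = (196 - 4*(-11*(-1/5))**3 - 11*(-1/5)*14 - 4*14*(-11*(-1/5))**2)**2 = (196 - 4*(11/5)**3 + (11/5)*14 - 4*14*(11/5)**2)**2 = (196 - 4*1331/125 + 154/5 - 4*14*121/25)**2 = (196 - 5324/125 + 154/5 - 6776/25)**2 = (-10854/125)**2 = 117809316/15625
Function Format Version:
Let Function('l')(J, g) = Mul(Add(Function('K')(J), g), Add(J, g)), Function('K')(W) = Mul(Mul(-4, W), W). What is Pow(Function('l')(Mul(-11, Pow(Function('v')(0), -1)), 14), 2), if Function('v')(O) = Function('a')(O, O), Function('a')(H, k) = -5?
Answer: Rational(117809316, 15625) ≈ 7539.8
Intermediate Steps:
Function('v')(O) = -5
Function('K')(W) = Mul(-4, Pow(W, 2))
Function('l')(J, g) = Mul(Add(J, g), Add(g, Mul(-4, Pow(J, 2)))) (Function('l')(J, g) = Mul(Add(Mul(-4, Pow(J, 2)), g), Add(J, g)) = Mul(Add(g, Mul(-4, Pow(J, 2))), Add(J, g)) = Mul(Add(J, g), Add(g, Mul(-4, Pow(J, 2)))))
Pow(Function('l')(Mul(-11, Pow(Function('v')(0), -1)), 14), 2) = Pow(Add(Pow(14, 2), Mul(-4, Pow(Mul(-11, Pow(-5, -1)), 3)), Mul(Mul(-11, Pow(-5, -1)), 14), Mul(-4, 14, Pow(Mul(-11, Pow(-5, -1)), 2))), 2) = Pow(Add(196, Mul(-4, Pow(Mul(-11, Rational(-1, 5)), 3)), Mul(Mul(-11, Rational(-1, 5)), 14), Mul(-4, 14, Pow(Mul(-11, Rational(-1, 5)), 2))), 2) = Pow(Add(196, Mul(-4, Pow(Rational(11, 5), 3)), Mul(Rational(11, 5), 14), Mul(-4, 14, Pow(Rational(11, 5), 2))), 2) = Pow(Add(196, Mul(-4, Rational(1331, 125)), Rational(154, 5), Mul(-4, 14, Rational(121, 25))), 2) = Pow(Add(196, Rational(-5324, 125), Rational(154, 5), Rational(-6776, 25)), 2) = Pow(Rational(-10854, 125), 2) = Rational(117809316, 15625)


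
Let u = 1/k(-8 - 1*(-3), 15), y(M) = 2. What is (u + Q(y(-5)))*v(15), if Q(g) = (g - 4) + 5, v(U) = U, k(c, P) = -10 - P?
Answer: 222/5 ≈ 44.400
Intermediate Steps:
u = -1/25 (u = 1/(-10 - 1*15) = 1/(-10 - 15) = 1/(-25) = -1/25 ≈ -0.040000)
Q(g) = 1 + g (Q(g) = (-4 + g) + 5 = 1 + g)
(u + Q(y(-5)))*v(15) = (-1/25 + (1 + 2))*15 = (-1/25 + 3)*15 = (74/25)*15 = 222/5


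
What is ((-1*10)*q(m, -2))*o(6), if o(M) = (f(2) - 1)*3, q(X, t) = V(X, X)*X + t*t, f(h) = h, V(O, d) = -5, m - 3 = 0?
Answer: 330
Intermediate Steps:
m = 3 (m = 3 + 0 = 3)
q(X, t) = t² - 5*X (q(X, t) = -5*X + t*t = -5*X + t² = t² - 5*X)
o(M) = 3 (o(M) = (2 - 1)*3 = 1*3 = 3)
((-1*10)*q(m, -2))*o(6) = ((-1*10)*((-2)² - 5*3))*3 = -10*(4 - 15)*3 = -10*(-11)*3 = 110*3 = 330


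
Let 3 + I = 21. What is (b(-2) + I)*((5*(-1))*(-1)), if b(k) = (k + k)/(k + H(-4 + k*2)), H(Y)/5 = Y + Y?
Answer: 3700/41 ≈ 90.244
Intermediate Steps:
I = 18 (I = -3 + 21 = 18)
H(Y) = 10*Y (H(Y) = 5*(Y + Y) = 5*(2*Y) = 10*Y)
b(k) = 2*k/(-40 + 21*k) (b(k) = (k + k)/(k + 10*(-4 + k*2)) = (2*k)/(k + 10*(-4 + 2*k)) = (2*k)/(k + (-40 + 20*k)) = (2*k)/(-40 + 21*k) = 2*k/(-40 + 21*k))
(b(-2) + I)*((5*(-1))*(-1)) = (2*(-2)/(-40 + 21*(-2)) + 18)*((5*(-1))*(-1)) = (2*(-2)/(-40 - 42) + 18)*(-5*(-1)) = (2*(-2)/(-82) + 18)*5 = (2*(-2)*(-1/82) + 18)*5 = (2/41 + 18)*5 = (740/41)*5 = 3700/41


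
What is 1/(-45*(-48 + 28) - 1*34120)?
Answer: -1/33220 ≈ -3.0102e-5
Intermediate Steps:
1/(-45*(-48 + 28) - 1*34120) = 1/(-45*(-20) - 34120) = 1/(900 - 34120) = 1/(-33220) = -1/33220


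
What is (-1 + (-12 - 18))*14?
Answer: -434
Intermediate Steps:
(-1 + (-12 - 18))*14 = (-1 - 30)*14 = -31*14 = -434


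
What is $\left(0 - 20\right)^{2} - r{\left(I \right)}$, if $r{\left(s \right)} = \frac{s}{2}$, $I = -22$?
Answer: $411$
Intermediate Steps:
$r{\left(s \right)} = \frac{s}{2}$ ($r{\left(s \right)} = s \frac{1}{2} = \frac{s}{2}$)
$\left(0 - 20\right)^{2} - r{\left(I \right)} = \left(0 - 20\right)^{2} - \frac{1}{2} \left(-22\right) = \left(-20\right)^{2} - -11 = 400 + 11 = 411$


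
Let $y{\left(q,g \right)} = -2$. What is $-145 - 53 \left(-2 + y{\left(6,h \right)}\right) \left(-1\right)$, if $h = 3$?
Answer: $-357$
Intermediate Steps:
$-145 - 53 \left(-2 + y{\left(6,h \right)}\right) \left(-1\right) = -145 - 53 \left(-2 - 2\right) \left(-1\right) = -145 - 53 \left(\left(-4\right) \left(-1\right)\right) = -145 - 212 = -357$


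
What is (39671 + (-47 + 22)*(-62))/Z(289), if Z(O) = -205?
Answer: -41221/205 ≈ -201.08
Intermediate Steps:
(39671 + (-47 + 22)*(-62))/Z(289) = (39671 + (-47 + 22)*(-62))/(-205) = (39671 - 25*(-62))*(-1/205) = (39671 + 1550)*(-1/205) = 41221*(-1/205) = -41221/205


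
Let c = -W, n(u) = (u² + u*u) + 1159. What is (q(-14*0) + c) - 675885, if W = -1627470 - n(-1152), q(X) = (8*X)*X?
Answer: 3606952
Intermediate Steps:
n(u) = 1159 + 2*u² (n(u) = (u² + u²) + 1159 = 2*u² + 1159 = 1159 + 2*u²)
q(X) = 8*X²
W = -4282837 (W = -1627470 - (1159 + 2*(-1152)²) = -1627470 - (1159 + 2*1327104) = -1627470 - (1159 + 2654208) = -1627470 - 1*2655367 = -1627470 - 2655367 = -4282837)
c = 4282837 (c = -1*(-4282837) = 4282837)
(q(-14*0) + c) - 675885 = (8*(-14*0)² + 4282837) - 675885 = (8*0² + 4282837) - 675885 = (8*0 + 4282837) - 675885 = (0 + 4282837) - 675885 = 4282837 - 675885 = 3606952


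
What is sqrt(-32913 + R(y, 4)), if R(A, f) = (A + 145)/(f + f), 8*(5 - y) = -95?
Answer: I*sqrt(2105137)/8 ≈ 181.36*I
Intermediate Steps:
y = 135/8 (y = 5 - 1/8*(-95) = 5 + 95/8 = 135/8 ≈ 16.875)
R(A, f) = (145 + A)/(2*f) (R(A, f) = (145 + A)/((2*f)) = (145 + A)*(1/(2*f)) = (145 + A)/(2*f))
sqrt(-32913 + R(y, 4)) = sqrt(-32913 + (1/2)*(145 + 135/8)/4) = sqrt(-32913 + (1/2)*(1/4)*(1295/8)) = sqrt(-32913 + 1295/64) = sqrt(-2105137/64) = I*sqrt(2105137)/8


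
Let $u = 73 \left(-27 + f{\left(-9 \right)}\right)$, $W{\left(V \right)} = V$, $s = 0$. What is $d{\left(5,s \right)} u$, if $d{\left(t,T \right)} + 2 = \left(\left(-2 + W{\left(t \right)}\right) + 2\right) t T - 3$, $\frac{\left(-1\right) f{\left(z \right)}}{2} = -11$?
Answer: $1825$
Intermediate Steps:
$f{\left(z \right)} = 22$ ($f{\left(z \right)} = \left(-2\right) \left(-11\right) = 22$)
$u = -365$ ($u = 73 \left(-27 + 22\right) = 73 \left(-5\right) = -365$)
$d{\left(t,T \right)} = -5 + T t^{2}$ ($d{\left(t,T \right)} = -2 + \left(\left(\left(-2 + t\right) + 2\right) t T - 3\right) = -2 + \left(t t T - 3\right) = -2 + \left(t^{2} T - 3\right) = -2 + \left(T t^{2} - 3\right) = -2 + \left(-3 + T t^{2}\right) = -5 + T t^{2}$)
$d{\left(5,s \right)} u = \left(-5 + 0 \cdot 5^{2}\right) \left(-365\right) = \left(-5 + 0 \cdot 25\right) \left(-365\right) = \left(-5 + 0\right) \left(-365\right) = \left(-5\right) \left(-365\right) = 1825$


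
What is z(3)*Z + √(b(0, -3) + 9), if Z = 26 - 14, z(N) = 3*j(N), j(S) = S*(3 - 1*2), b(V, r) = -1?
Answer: 108 + 2*√2 ≈ 110.83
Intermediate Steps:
j(S) = S (j(S) = S*(3 - 2) = S*1 = S)
z(N) = 3*N
Z = 12
z(3)*Z + √(b(0, -3) + 9) = (3*3)*12 + √(-1 + 9) = 9*12 + √8 = 108 + 2*√2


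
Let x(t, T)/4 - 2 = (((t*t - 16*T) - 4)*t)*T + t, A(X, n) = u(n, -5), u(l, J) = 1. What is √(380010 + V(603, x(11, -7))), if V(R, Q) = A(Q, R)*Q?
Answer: √309530 ≈ 556.35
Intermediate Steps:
A(X, n) = 1
x(t, T) = 8 + 4*t + 4*T*t*(-4 + t² - 16*T) (x(t, T) = 8 + 4*((((t*t - 16*T) - 4)*t)*T + t) = 8 + 4*((((t² - 16*T) - 4)*t)*T + t) = 8 + 4*(((-4 + t² - 16*T)*t)*T + t) = 8 + 4*((t*(-4 + t² - 16*T))*T + t) = 8 + 4*(T*t*(-4 + t² - 16*T) + t) = 8 + 4*(t + T*t*(-4 + t² - 16*T)) = 8 + (4*t + 4*T*t*(-4 + t² - 16*T)) = 8 + 4*t + 4*T*t*(-4 + t² - 16*T))
V(R, Q) = Q (V(R, Q) = 1*Q = Q)
√(380010 + V(603, x(11, -7))) = √(380010 + (8 + 4*11 - 64*11*(-7)² - 16*(-7)*11 + 4*(-7)*11³)) = √(380010 + (8 + 44 - 64*11*49 + 1232 + 4*(-7)*1331)) = √(380010 + (8 + 44 - 34496 + 1232 - 37268)) = √(380010 - 70480) = √309530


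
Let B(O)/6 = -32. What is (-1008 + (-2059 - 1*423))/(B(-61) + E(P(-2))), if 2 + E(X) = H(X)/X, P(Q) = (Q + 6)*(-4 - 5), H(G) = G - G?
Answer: 1745/97 ≈ 17.990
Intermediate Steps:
B(O) = -192 (B(O) = 6*(-32) = -192)
H(G) = 0
P(Q) = -54 - 9*Q (P(Q) = (6 + Q)*(-9) = -54 - 9*Q)
E(X) = -2 (E(X) = -2 + 0/X = -2 + 0 = -2)
(-1008 + (-2059 - 1*423))/(B(-61) + E(P(-2))) = (-1008 + (-2059 - 1*423))/(-192 - 2) = (-1008 + (-2059 - 423))/(-194) = (-1008 - 2482)*(-1/194) = -3490*(-1/194) = 1745/97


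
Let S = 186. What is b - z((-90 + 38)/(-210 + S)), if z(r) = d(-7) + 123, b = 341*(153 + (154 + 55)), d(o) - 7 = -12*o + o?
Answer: 123235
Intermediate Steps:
d(o) = 7 - 11*o (d(o) = 7 + (-12*o + o) = 7 - 11*o)
b = 123442 (b = 341*(153 + 209) = 341*362 = 123442)
z(r) = 207 (z(r) = (7 - 11*(-7)) + 123 = (7 + 77) + 123 = 84 + 123 = 207)
b - z((-90 + 38)/(-210 + S)) = 123442 - 1*207 = 123442 - 207 = 123235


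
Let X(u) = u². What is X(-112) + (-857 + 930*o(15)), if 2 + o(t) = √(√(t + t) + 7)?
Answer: 9827 + 930*√(7 + √30) ≈ 13112.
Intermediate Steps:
o(t) = -2 + √(7 + √2*√t) (o(t) = -2 + √(√(t + t) + 7) = -2 + √(√(2*t) + 7) = -2 + √(√2*√t + 7) = -2 + √(7 + √2*√t))
X(-112) + (-857 + 930*o(15)) = (-112)² + (-857 + 930*(-2 + √(7 + √2*√15))) = 12544 + (-857 + 930*(-2 + √(7 + √30))) = 12544 + (-857 + (-1860 + 930*√(7 + √30))) = 12544 + (-2717 + 930*√(7 + √30)) = 9827 + 930*√(7 + √30)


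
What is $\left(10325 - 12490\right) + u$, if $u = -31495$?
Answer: $-33660$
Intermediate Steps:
$\left(10325 - 12490\right) + u = \left(10325 - 12490\right) - 31495 = -2165 - 31495 = -33660$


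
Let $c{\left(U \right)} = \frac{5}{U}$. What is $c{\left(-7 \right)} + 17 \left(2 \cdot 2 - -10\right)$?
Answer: $\frac{1661}{7} \approx 237.29$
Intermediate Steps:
$c{\left(-7 \right)} + 17 \left(2 \cdot 2 - -10\right) = \frac{5}{-7} + 17 \left(2 \cdot 2 - -10\right) = 5 \left(- \frac{1}{7}\right) + 17 \left(4 + 10\right) = - \frac{5}{7} + 17 \cdot 14 = - \frac{5}{7} + 238 = \frac{1661}{7}$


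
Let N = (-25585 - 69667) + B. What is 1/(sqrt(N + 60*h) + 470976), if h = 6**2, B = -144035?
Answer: 42816/20165329973 - I*sqrt(237127)/221818629703 ≈ 2.1232e-6 - 2.1953e-9*I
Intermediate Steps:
h = 36
N = -239287 (N = (-25585 - 69667) - 144035 = -95252 - 144035 = -239287)
1/(sqrt(N + 60*h) + 470976) = 1/(sqrt(-239287 + 60*36) + 470976) = 1/(sqrt(-239287 + 2160) + 470976) = 1/(sqrt(-237127) + 470976) = 1/(I*sqrt(237127) + 470976) = 1/(470976 + I*sqrt(237127))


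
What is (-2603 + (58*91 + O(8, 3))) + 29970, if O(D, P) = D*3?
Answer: 32669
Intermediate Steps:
O(D, P) = 3*D
(-2603 + (58*91 + O(8, 3))) + 29970 = (-2603 + (58*91 + 3*8)) + 29970 = (-2603 + (5278 + 24)) + 29970 = (-2603 + 5302) + 29970 = 2699 + 29970 = 32669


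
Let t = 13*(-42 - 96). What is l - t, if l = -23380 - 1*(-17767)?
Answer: -3819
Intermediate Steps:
l = -5613 (l = -23380 + 17767 = -5613)
t = -1794 (t = 13*(-138) = -1794)
l - t = -5613 - 1*(-1794) = -5613 + 1794 = -3819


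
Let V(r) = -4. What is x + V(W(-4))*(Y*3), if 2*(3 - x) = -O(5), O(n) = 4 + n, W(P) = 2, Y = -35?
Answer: 855/2 ≈ 427.50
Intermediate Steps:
x = 15/2 (x = 3 - (-1)*(4 + 5)/2 = 3 - (-1)*9/2 = 3 - 1/2*(-9) = 3 + 9/2 = 15/2 ≈ 7.5000)
x + V(W(-4))*(Y*3) = 15/2 - (-140)*3 = 15/2 - 4*(-105) = 15/2 + 420 = 855/2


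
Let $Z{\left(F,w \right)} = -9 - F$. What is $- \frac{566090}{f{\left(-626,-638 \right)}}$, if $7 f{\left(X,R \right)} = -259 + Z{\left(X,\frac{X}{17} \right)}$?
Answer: $- \frac{1981315}{179} \approx -11069.0$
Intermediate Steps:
$f{\left(X,R \right)} = - \frac{268}{7} - \frac{X}{7}$ ($f{\left(X,R \right)} = \frac{-259 - \left(9 + X\right)}{7} = \frac{-268 - X}{7} = - \frac{268}{7} - \frac{X}{7}$)
$- \frac{566090}{f{\left(-626,-638 \right)}} = - \frac{566090}{- \frac{268}{7} - - \frac{626}{7}} = - \frac{566090}{- \frac{268}{7} + \frac{626}{7}} = - \frac{566090}{\frac{358}{7}} = \left(-566090\right) \frac{7}{358} = - \frac{1981315}{179}$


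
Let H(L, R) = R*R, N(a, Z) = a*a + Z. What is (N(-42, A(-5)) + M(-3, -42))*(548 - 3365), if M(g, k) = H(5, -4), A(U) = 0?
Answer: -5014260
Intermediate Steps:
N(a, Z) = Z + a**2 (N(a, Z) = a**2 + Z = Z + a**2)
H(L, R) = R**2
M(g, k) = 16 (M(g, k) = (-4)**2 = 16)
(N(-42, A(-5)) + M(-3, -42))*(548 - 3365) = ((0 + (-42)**2) + 16)*(548 - 3365) = ((0 + 1764) + 16)*(-2817) = (1764 + 16)*(-2817) = 1780*(-2817) = -5014260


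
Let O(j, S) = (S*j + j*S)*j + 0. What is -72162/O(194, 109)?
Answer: -36081/4102324 ≈ -0.0087953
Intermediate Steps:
O(j, S) = 2*S*j² (O(j, S) = (S*j + S*j)*j + 0 = (2*S*j)*j + 0 = 2*S*j² + 0 = 2*S*j²)
-72162/O(194, 109) = -72162/(2*109*194²) = -72162/(2*109*37636) = -72162/8204648 = -72162*1/8204648 = -36081/4102324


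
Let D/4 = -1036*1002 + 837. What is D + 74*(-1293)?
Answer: -4244622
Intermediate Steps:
D = -4148940 (D = 4*(-1036*1002 + 837) = 4*(-1038072 + 837) = 4*(-1037235) = -4148940)
D + 74*(-1293) = -4148940 + 74*(-1293) = -4148940 - 95682 = -4244622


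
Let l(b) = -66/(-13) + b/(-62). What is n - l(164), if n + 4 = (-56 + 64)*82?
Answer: 261776/403 ≈ 649.57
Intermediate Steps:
n = 652 (n = -4 + (-56 + 64)*82 = -4 + 8*82 = -4 + 656 = 652)
l(b) = 66/13 - b/62 (l(b) = -66*(-1/13) + b*(-1/62) = 66/13 - b/62)
n - l(164) = 652 - (66/13 - 1/62*164) = 652 - (66/13 - 82/31) = 652 - 1*980/403 = 652 - 980/403 = 261776/403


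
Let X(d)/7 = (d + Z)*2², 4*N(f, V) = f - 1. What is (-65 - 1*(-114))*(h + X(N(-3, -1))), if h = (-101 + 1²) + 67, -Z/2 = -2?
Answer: 2499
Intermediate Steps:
Z = 4 (Z = -2*(-2) = 4)
N(f, V) = -¼ + f/4 (N(f, V) = (f - 1)/4 = (-1 + f)/4 = -¼ + f/4)
X(d) = 112 + 28*d (X(d) = 7*((d + 4)*2²) = 7*((4 + d)*4) = 7*(16 + 4*d) = 112 + 28*d)
h = -33 (h = (-101 + 1) + 67 = -100 + 67 = -33)
(-65 - 1*(-114))*(h + X(N(-3, -1))) = (-65 - 1*(-114))*(-33 + (112 + 28*(-¼ + (¼)*(-3)))) = (-65 + 114)*(-33 + (112 + 28*(-¼ - ¾))) = 49*(-33 + (112 + 28*(-1))) = 49*(-33 + (112 - 28)) = 49*(-33 + 84) = 49*51 = 2499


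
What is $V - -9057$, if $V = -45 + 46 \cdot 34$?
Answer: $10576$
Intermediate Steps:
$V = 1519$ ($V = -45 + 1564 = 1519$)
$V - -9057 = 1519 - -9057 = 1519 + 9057 = 10576$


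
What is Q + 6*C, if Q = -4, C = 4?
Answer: 20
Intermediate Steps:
Q + 6*C = -4 + 6*4 = -4 + 24 = 20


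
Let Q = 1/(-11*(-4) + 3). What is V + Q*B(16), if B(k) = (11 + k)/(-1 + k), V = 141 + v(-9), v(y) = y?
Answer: 31029/235 ≈ 132.04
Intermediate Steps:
Q = 1/47 (Q = 1/(44 + 3) = 1/47 ≈ 0.021277)
V = 132 (V = 141 - 9 = 132)
B(k) = (11 + k)/(-1 + k)
V + Q*B(16) = 132 + ((11 + 16)/(-1 + 16))/47 = 132 + (27/15)/47 = 132 + ((1/15)*27)/47 = 132 + (1/47)*(9/5) = 132 + 9/235 = 31029/235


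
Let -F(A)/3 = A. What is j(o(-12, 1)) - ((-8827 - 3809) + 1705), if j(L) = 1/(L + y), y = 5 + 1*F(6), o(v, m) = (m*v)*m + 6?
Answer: 207688/19 ≈ 10931.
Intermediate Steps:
F(A) = -3*A
o(v, m) = 6 + v*m² (o(v, m) = v*m² + 6 = 6 + v*m²)
y = -13 (y = 5 + 1*(-3*6) = 5 + 1*(-18) = 5 - 18 = -13)
j(L) = 1/(-13 + L) (j(L) = 1/(L - 13) = 1/(-13 + L))
j(o(-12, 1)) - ((-8827 - 3809) + 1705) = 1/(-13 + (6 - 12*1²)) - ((-8827 - 3809) + 1705) = 1/(-13 + (6 - 12*1)) - (-12636 + 1705) = 1/(-13 + (6 - 12)) - 1*(-10931) = 1/(-13 - 6) + 10931 = 1/(-19) + 10931 = -1/19 + 10931 = 207688/19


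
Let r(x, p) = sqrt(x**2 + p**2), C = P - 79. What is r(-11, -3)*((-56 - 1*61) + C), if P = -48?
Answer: -244*sqrt(130) ≈ -2782.0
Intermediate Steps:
C = -127 (C = -48 - 79 = -127)
r(x, p) = sqrt(p**2 + x**2)
r(-11, -3)*((-56 - 1*61) + C) = sqrt((-3)**2 + (-11)**2)*((-56 - 1*61) - 127) = sqrt(9 + 121)*((-56 - 61) - 127) = sqrt(130)*(-117 - 127) = sqrt(130)*(-244) = -244*sqrt(130)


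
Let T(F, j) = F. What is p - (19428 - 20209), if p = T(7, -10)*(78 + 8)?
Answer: 1383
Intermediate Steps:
p = 602 (p = 7*(78 + 8) = 7*86 = 602)
p - (19428 - 20209) = 602 - (19428 - 20209) = 602 - 1*(-781) = 602 + 781 = 1383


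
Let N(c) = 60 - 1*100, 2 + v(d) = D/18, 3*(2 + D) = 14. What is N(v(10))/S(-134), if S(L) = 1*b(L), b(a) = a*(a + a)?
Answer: -5/4489 ≈ -0.0011138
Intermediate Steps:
D = 8/3 (D = -2 + (⅓)*14 = -2 + 14/3 = 8/3 ≈ 2.6667)
b(a) = 2*a² (b(a) = a*(2*a) = 2*a²)
v(d) = -50/27 (v(d) = -2 + (8/3)/18 = -2 + (8/3)*(1/18) = -2 + 4/27 = -50/27)
S(L) = 2*L² (S(L) = 1*(2*L²) = 2*L²)
N(c) = -40 (N(c) = 60 - 100 = -40)
N(v(10))/S(-134) = -40/(2*(-134)²) = -40/(2*17956) = -40/35912 = -40*1/35912 = -5/4489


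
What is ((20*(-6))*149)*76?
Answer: -1358880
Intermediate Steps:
((20*(-6))*149)*76 = -120*149*76 = -17880*76 = -1358880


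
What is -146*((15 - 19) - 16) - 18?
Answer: 2902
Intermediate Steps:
-146*((15 - 19) - 16) - 18 = -146*(-4 - 16) - 18 = -146*(-20) - 18 = 2920 - 18 = 2902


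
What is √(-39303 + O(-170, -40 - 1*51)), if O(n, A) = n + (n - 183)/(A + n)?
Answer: 10*I*√2987609/87 ≈ 198.67*I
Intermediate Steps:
O(n, A) = n + (-183 + n)/(A + n)
√(-39303 + O(-170, -40 - 1*51)) = √(-39303 + (-183 - 170 + (-170)² + (-40 - 1*51)*(-170))/((-40 - 1*51) - 170)) = √(-39303 + (-183 - 170 + 28900 + (-40 - 51)*(-170))/((-40 - 51) - 170)) = √(-39303 + (-183 - 170 + 28900 - 91*(-170))/(-91 - 170)) = √(-39303 + (-183 - 170 + 28900 + 15470)/(-261)) = √(-39303 - 1/261*44017) = √(-39303 - 44017/261) = √(-10302100/261) = 10*I*√2987609/87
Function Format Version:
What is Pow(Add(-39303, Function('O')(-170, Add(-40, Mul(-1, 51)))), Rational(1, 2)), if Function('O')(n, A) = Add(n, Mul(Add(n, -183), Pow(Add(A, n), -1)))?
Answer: Mul(Rational(10, 87), I, Pow(2987609, Rational(1, 2))) ≈ Mul(198.67, I)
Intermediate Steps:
Function('O')(n, A) = Add(n, Mul(Pow(Add(A, n), -1), Add(-183, n))) (Function('O')(n, A) = Add(n, Mul(Add(-183, n), Pow(Add(A, n), -1))) = Add(n, Mul(Pow(Add(A, n), -1), Add(-183, n))))
Pow(Add(-39303, Function('O')(-170, Add(-40, Mul(-1, 51)))), Rational(1, 2)) = Pow(Add(-39303, Mul(Pow(Add(Add(-40, Mul(-1, 51)), -170), -1), Add(-183, -170, Pow(-170, 2), Mul(Add(-40, Mul(-1, 51)), -170)))), Rational(1, 2)) = Pow(Add(-39303, Mul(Pow(Add(Add(-40, -51), -170), -1), Add(-183, -170, 28900, Mul(Add(-40, -51), -170)))), Rational(1, 2)) = Pow(Add(-39303, Mul(Pow(Add(-91, -170), -1), Add(-183, -170, 28900, Mul(-91, -170)))), Rational(1, 2)) = Pow(Add(-39303, Mul(Pow(-261, -1), Add(-183, -170, 28900, 15470))), Rational(1, 2)) = Pow(Add(-39303, Mul(Rational(-1, 261), 44017)), Rational(1, 2)) = Pow(Add(-39303, Rational(-44017, 261)), Rational(1, 2)) = Pow(Rational(-10302100, 261), Rational(1, 2)) = Mul(Rational(10, 87), I, Pow(2987609, Rational(1, 2)))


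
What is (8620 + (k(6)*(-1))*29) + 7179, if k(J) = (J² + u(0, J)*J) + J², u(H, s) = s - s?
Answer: 13711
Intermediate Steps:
u(H, s) = 0
k(J) = 2*J² (k(J) = (J² + 0*J) + J² = (J² + 0) + J² = J² + J² = 2*J²)
(8620 + (k(6)*(-1))*29) + 7179 = (8620 + ((2*6²)*(-1))*29) + 7179 = (8620 + ((2*36)*(-1))*29) + 7179 = (8620 + (72*(-1))*29) + 7179 = (8620 - 72*29) + 7179 = (8620 - 2088) + 7179 = 6532 + 7179 = 13711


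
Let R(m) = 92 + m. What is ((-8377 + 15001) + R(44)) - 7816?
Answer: -1056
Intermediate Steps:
((-8377 + 15001) + R(44)) - 7816 = ((-8377 + 15001) + (92 + 44)) - 7816 = (6624 + 136) - 7816 = 6760 - 7816 = -1056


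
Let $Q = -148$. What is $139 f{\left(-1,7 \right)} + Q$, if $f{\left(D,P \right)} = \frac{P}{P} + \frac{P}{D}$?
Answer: $-982$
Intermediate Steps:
$f{\left(D,P \right)} = 1 + \frac{P}{D}$
$139 f{\left(-1,7 \right)} + Q = 139 \frac{-1 + 7}{-1} - 148 = 139 \left(\left(-1\right) 6\right) - 148 = 139 \left(-6\right) - 148 = -834 - 148 = -982$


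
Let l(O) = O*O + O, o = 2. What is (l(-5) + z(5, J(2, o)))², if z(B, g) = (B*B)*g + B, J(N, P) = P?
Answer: 5625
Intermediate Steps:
z(B, g) = B + g*B² (z(B, g) = B²*g + B = g*B² + B = B + g*B²)
l(O) = O + O² (l(O) = O² + O = O + O²)
(l(-5) + z(5, J(2, o)))² = (-5*(1 - 5) + 5*(1 + 5*2))² = (-5*(-4) + 5*(1 + 10))² = (20 + 5*11)² = (20 + 55)² = 75² = 5625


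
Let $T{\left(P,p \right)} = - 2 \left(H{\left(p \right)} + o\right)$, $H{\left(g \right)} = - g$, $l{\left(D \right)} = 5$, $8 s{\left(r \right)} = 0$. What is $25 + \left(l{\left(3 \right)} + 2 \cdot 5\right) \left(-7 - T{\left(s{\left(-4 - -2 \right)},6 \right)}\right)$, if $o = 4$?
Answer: $-140$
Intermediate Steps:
$s{\left(r \right)} = 0$ ($s{\left(r \right)} = \frac{1}{8} \cdot 0 = 0$)
$T{\left(P,p \right)} = -8 + 2 p$ ($T{\left(P,p \right)} = - 2 \left(- p + 4\right) = - 2 \left(4 - p\right) = -8 + 2 p$)
$25 + \left(l{\left(3 \right)} + 2 \cdot 5\right) \left(-7 - T{\left(s{\left(-4 - -2 \right)},6 \right)}\right) = 25 + \left(5 + 2 \cdot 5\right) \left(-7 - \left(-8 + 2 \cdot 6\right)\right) = 25 + \left(5 + 10\right) \left(-7 - \left(-8 + 12\right)\right) = 25 + 15 \left(-7 - 4\right) = 25 + 15 \left(-11\right) = 25 - 165 = -140$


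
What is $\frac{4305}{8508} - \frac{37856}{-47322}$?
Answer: $\frac{87633343}{67102596} \approx 1.306$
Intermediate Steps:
$\frac{4305}{8508} - \frac{37856}{-47322} = 4305 \cdot \frac{1}{8508} - - \frac{18928}{23661} = \frac{1435}{2836} + \frac{18928}{23661} = \frac{87633343}{67102596}$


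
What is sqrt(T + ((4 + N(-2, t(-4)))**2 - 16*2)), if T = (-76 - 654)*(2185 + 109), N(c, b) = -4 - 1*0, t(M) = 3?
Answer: 2*I*sqrt(418663) ≈ 1294.1*I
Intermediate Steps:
N(c, b) = -4 (N(c, b) = -4 + 0 = -4)
T = -1674620 (T = -730*2294 = -1674620)
sqrt(T + ((4 + N(-2, t(-4)))**2 - 16*2)) = sqrt(-1674620 + ((4 - 4)**2 - 16*2)) = sqrt(-1674620 + (0**2 - 32)) = sqrt(-1674620 + (0 - 32)) = sqrt(-1674620 - 32) = sqrt(-1674652) = 2*I*sqrt(418663)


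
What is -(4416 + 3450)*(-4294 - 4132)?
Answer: 66278916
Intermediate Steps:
-(4416 + 3450)*(-4294 - 4132) = -7866*(-8426) = -1*(-66278916) = 66278916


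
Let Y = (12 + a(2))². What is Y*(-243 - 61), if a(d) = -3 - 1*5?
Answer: -4864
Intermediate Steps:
a(d) = -8 (a(d) = -3 - 5 = -8)
Y = 16 (Y = (12 - 8)² = 4² = 16)
Y*(-243 - 61) = 16*(-243 - 61) = 16*(-304) = -4864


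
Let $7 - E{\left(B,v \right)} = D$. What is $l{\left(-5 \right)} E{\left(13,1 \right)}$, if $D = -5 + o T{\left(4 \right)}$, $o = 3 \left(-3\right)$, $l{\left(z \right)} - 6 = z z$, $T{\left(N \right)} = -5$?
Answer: $-1023$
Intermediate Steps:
$l{\left(z \right)} = 6 + z^{2}$ ($l{\left(z \right)} = 6 + z z = 6 + z^{2}$)
$o = -9$
$D = 40$ ($D = -5 - -45 = -5 + 45 = 40$)
$E{\left(B,v \right)} = -33$ ($E{\left(B,v \right)} = 7 - 40 = -33$)
$l{\left(-5 \right)} E{\left(13,1 \right)} = \left(6 + \left(-5\right)^{2}\right) \left(-33\right) = \left(6 + 25\right) \left(-33\right) = 31 \left(-33\right) = -1023$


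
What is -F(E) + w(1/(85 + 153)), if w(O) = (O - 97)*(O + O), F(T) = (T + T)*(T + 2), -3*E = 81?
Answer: -38257785/28322 ≈ -1350.8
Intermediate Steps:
E = -27 (E = -⅓*81 = -27)
F(T) = 2*T*(2 + T) (F(T) = (2*T)*(2 + T) = 2*T*(2 + T))
w(O) = 2*O*(-97 + O) (w(O) = (-97 + O)*(2*O) = 2*O*(-97 + O))
-F(E) + w(1/(85 + 153)) = -2*(-27)*(2 - 27) + 2*(-97 + 1/(85 + 153))/(85 + 153) = -2*(-27)*(-25) + 2*(-97 + 1/238)/238 = -1*1350 + 2*(1/238)*(-97 + 1/238) = -1350 + 2*(1/238)*(-23085/238) = -1350 - 23085/28322 = -38257785/28322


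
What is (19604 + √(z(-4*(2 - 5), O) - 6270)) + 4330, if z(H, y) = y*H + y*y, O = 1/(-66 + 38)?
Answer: 23934 + I*√4916015/28 ≈ 23934.0 + 79.186*I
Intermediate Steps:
O = -1/28 (O = 1/(-28) = -1/28 ≈ -0.035714)
z(H, y) = y² + H*y (z(H, y) = H*y + y² = y² + H*y)
(19604 + √(z(-4*(2 - 5), O) - 6270)) + 4330 = (19604 + √(-(-4*(2 - 5) - 1/28)/28 - 6270)) + 4330 = (19604 + √(-(-4*(-3) - 1/28)/28 - 6270)) + 4330 = (19604 + √(-(12 - 1/28)/28 - 6270)) + 4330 = (19604 + √(-1/28*335/28 - 6270)) + 4330 = (19604 + √(-335/784 - 6270)) + 4330 = (19604 + √(-4916015/784)) + 4330 = (19604 + I*√4916015/28) + 4330 = 23934 + I*√4916015/28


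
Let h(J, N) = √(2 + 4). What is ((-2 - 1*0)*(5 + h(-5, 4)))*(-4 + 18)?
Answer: -140 - 28*√6 ≈ -208.59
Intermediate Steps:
h(J, N) = √6
((-2 - 1*0)*(5 + h(-5, 4)))*(-4 + 18) = ((-2 - 1*0)*(5 + √6))*(-4 + 18) = ((-2 + 0)*(5 + √6))*14 = -2*(5 + √6)*14 = (-10 - 2*√6)*14 = -140 - 28*√6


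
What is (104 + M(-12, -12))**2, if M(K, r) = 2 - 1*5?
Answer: 10201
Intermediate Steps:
M(K, r) = -3 (M(K, r) = 2 - 5 = -3)
(104 + M(-12, -12))**2 = (104 - 3)**2 = 101**2 = 10201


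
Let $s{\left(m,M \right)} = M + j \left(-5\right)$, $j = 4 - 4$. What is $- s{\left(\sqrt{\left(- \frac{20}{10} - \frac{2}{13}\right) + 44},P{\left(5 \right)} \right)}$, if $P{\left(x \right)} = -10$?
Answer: $10$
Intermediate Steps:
$j = 0$
$s{\left(m,M \right)} = M$ ($s{\left(m,M \right)} = M + 0 \left(-5\right) = M + 0 = M$)
$- s{\left(\sqrt{\left(- \frac{20}{10} - \frac{2}{13}\right) + 44},P{\left(5 \right)} \right)} = \left(-1\right) \left(-10\right) = 10$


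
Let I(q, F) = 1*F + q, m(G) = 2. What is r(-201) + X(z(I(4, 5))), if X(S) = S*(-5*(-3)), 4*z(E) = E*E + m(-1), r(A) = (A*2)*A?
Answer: 324453/4 ≈ 81113.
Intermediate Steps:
I(q, F) = F + q
r(A) = 2*A² (r(A) = (2*A)*A = 2*A²)
z(E) = ½ + E²/4 (z(E) = (E*E + 2)/4 = (E² + 2)/4 = (2 + E²)/4 = ½ + E²/4)
X(S) = 15*S (X(S) = S*15 = 15*S)
r(-201) + X(z(I(4, 5))) = 2*(-201)² + 15*(½ + (5 + 4)²/4) = 2*40401 + 15*(½ + (¼)*9²) = 80802 + 15*(½ + (¼)*81) = 80802 + 15*(½ + 81/4) = 80802 + 15*(83/4) = 80802 + 1245/4 = 324453/4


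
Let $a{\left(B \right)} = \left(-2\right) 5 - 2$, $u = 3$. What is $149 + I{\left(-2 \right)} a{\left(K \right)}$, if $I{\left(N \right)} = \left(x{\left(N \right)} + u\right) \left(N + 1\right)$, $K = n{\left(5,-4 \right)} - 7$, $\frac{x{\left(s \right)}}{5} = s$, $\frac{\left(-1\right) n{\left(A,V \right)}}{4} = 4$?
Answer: $65$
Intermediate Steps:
$n{\left(A,V \right)} = -16$ ($n{\left(A,V \right)} = \left(-4\right) 4 = -16$)
$x{\left(s \right)} = 5 s$
$K = -23$ ($K = -16 - 7 = -23$)
$I{\left(N \right)} = \left(1 + N\right) \left(3 + 5 N\right)$ ($I{\left(N \right)} = \left(5 N + 3\right) \left(N + 1\right) = \left(3 + 5 N\right) \left(1 + N\right) = \left(1 + N\right) \left(3 + 5 N\right)$)
$a{\left(B \right)} = -12$ ($a{\left(B \right)} = -10 - 2 = -12$)
$149 + I{\left(-2 \right)} a{\left(K \right)} = 149 + \left(3 + 5 \left(-2\right)^{2} + 8 \left(-2\right)\right) \left(-12\right) = 149 + \left(3 + 5 \cdot 4 - 16\right) \left(-12\right) = 149 + \left(3 + 20 - 16\right) \left(-12\right) = 149 + 7 \left(-12\right) = 149 - 84 = 65$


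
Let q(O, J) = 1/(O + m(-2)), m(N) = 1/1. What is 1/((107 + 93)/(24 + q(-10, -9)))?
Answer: 43/360 ≈ 0.11944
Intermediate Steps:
m(N) = 1
q(O, J) = 1/(1 + O) (q(O, J) = 1/(O + 1) = 1/(1 + O))
1/((107 + 93)/(24 + q(-10, -9))) = 1/((107 + 93)/(24 + 1/(1 - 10))) = 1/(200/(24 + 1/(-9))) = 1/(200/(24 - ⅑)) = 1/(200/(215/9)) = 1/((9/215)*200) = 1/(360/43) = 43/360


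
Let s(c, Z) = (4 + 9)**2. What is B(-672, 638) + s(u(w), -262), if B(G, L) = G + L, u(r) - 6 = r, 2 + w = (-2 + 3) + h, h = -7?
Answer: 135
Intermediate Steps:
w = -8 (w = -2 + ((-2 + 3) - 7) = -2 + (1 - 7) = -2 - 6 = -8)
u(r) = 6 + r
s(c, Z) = 169 (s(c, Z) = 13**2 = 169)
B(-672, 638) + s(u(w), -262) = (-672 + 638) + 169 = -34 + 169 = 135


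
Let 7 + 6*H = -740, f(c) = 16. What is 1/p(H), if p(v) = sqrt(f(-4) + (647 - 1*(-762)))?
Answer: sqrt(57)/285 ≈ 0.026491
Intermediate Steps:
H = -249/2 (H = -7/6 + (1/6)*(-740) = -7/6 - 370/3 = -249/2 ≈ -124.50)
p(v) = 5*sqrt(57) (p(v) = sqrt(16 + (647 - 1*(-762))) = sqrt(16 + (647 + 762)) = sqrt(16 + 1409) = sqrt(1425) = 5*sqrt(57))
1/p(H) = 1/(5*sqrt(57)) = sqrt(57)/285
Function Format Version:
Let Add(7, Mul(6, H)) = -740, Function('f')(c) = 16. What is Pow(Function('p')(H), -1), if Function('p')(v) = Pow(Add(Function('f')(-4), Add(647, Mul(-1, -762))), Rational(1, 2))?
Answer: Mul(Rational(1, 285), Pow(57, Rational(1, 2))) ≈ 0.026491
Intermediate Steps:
H = Rational(-249, 2) (H = Add(Rational(-7, 6), Mul(Rational(1, 6), -740)) = Add(Rational(-7, 6), Rational(-370, 3)) = Rational(-249, 2) ≈ -124.50)
Function('p')(v) = Mul(5, Pow(57, Rational(1, 2))) (Function('p')(v) = Pow(Add(16, Add(647, Mul(-1, -762))), Rational(1, 2)) = Pow(Add(16, Add(647, 762)), Rational(1, 2)) = Pow(Add(16, 1409), Rational(1, 2)) = Pow(1425, Rational(1, 2)) = Mul(5, Pow(57, Rational(1, 2))))
Pow(Function('p')(H), -1) = Pow(Mul(5, Pow(57, Rational(1, 2))), -1) = Mul(Rational(1, 285), Pow(57, Rational(1, 2)))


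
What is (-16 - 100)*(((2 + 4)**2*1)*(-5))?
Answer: 20880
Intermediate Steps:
(-16 - 100)*(((2 + 4)**2*1)*(-5)) = -116*6**2*1*(-5) = -116*36*1*(-5) = -4176*(-5) = -116*(-180) = 20880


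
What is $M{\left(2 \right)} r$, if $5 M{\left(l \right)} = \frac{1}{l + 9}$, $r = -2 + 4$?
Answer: $\frac{2}{55} \approx 0.036364$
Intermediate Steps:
$r = 2$
$M{\left(l \right)} = \frac{1}{5 \left(9 + l\right)}$ ($M{\left(l \right)} = \frac{1}{5 \left(l + 9\right)} = \frac{1}{5 \left(9 + l\right)}$)
$M{\left(2 \right)} r = \frac{1}{5 \left(9 + 2\right)} 2 = \frac{1}{5 \cdot 11} \cdot 2 = \frac{1}{5} \cdot \frac{1}{11} \cdot 2 = \frac{1}{55} \cdot 2 = \frac{2}{55}$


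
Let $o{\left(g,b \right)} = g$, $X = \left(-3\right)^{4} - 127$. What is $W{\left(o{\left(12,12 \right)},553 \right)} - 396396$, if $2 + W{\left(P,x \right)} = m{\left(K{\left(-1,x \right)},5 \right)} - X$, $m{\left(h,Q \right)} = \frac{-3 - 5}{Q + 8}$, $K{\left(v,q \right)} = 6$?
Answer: $- \frac{5152584}{13} \approx -3.9635 \cdot 10^{5}$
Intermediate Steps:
$X = -46$ ($X = 81 - 127 = -46$)
$m{\left(h,Q \right)} = - \frac{8}{8 + Q}$
$W{\left(P,x \right)} = \frac{564}{13}$ ($W{\left(P,x \right)} = -2 - \left(-46 + \frac{8}{8 + 5}\right) = -2 + \left(- \frac{8}{13} + 46\right) = -2 + \frac{590}{13} = \frac{564}{13}$)
$W{\left(o{\left(12,12 \right)},553 \right)} - 396396 = \frac{564}{13} - 396396 = - \frac{5152584}{13}$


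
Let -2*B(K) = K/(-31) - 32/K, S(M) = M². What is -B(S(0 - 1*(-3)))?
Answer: -1073/558 ≈ -1.9229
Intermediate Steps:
B(K) = 16/K + K/62 (B(K) = -(K/(-31) - 32/K)/2 = -(K*(-1/31) - 32/K)/2 = -(-K/31 - 32/K)/2 = -(-32/K - K/31)/2 = 16/K + K/62)
-B(S(0 - 1*(-3))) = -(16/((0 - 1*(-3))²) + (0 - 1*(-3))²/62) = -(16/((0 + 3)²) + (0 + 3)²/62) = -(16/(3²) + (1/62)*3²) = -(16/9 + (1/62)*9) = -(16*(⅑) + 9/62) = -(16/9 + 9/62) = -1*1073/558 = -1073/558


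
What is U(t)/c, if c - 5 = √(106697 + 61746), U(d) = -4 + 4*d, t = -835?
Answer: 8360/84209 - 1672*√168443/84209 ≈ -8.0497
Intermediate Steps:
c = 5 + √168443 (c = 5 + √(106697 + 61746) = 5 + √168443 ≈ 415.42)
U(t)/c = (-4 + 4*(-835))/(5 + √168443) = (-4 - 3340)/(5 + √168443) = -3344/(5 + √168443)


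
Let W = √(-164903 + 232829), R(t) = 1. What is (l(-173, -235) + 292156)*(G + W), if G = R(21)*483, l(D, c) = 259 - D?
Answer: 141320004 + 292588*√67926 ≈ 2.1758e+8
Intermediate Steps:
W = √67926 ≈ 260.63
G = 483 (G = 1*483 = 483)
(l(-173, -235) + 292156)*(G + W) = ((259 - 1*(-173)) + 292156)*(483 + √67926) = ((259 + 173) + 292156)*(483 + √67926) = (432 + 292156)*(483 + √67926) = 292588*(483 + √67926) = 141320004 + 292588*√67926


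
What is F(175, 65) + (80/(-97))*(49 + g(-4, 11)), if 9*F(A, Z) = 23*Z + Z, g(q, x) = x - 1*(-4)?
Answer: 35080/291 ≈ 120.55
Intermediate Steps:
g(q, x) = 4 + x (g(q, x) = x + 4 = 4 + x)
F(A, Z) = 8*Z/3 (F(A, Z) = (23*Z + Z)/9 = (24*Z)/9 = 8*Z/3)
F(175, 65) + (80/(-97))*(49 + g(-4, 11)) = (8/3)*65 + (80/(-97))*(49 + (4 + 11)) = 520/3 + (80*(-1/97))*(49 + 15) = 520/3 - 80/97*64 = 520/3 - 5120/97 = 35080/291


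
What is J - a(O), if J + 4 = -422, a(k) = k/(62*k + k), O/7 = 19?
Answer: -26839/63 ≈ -426.02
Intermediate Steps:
O = 133 (O = 7*19 = 133)
a(k) = 1/63 (a(k) = k/((63*k)) = k*(1/(63*k)) = 1/63)
J = -426 (J = -4 - 422 = -426)
J - a(O) = -426 - 1*1/63 = -426 - 1/63 = -26839/63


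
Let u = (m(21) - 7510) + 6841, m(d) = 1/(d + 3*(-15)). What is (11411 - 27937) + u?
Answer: -412681/24 ≈ -17195.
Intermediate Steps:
m(d) = 1/(-45 + d) (m(d) = 1/(d - 45) = 1/(-45 + d))
u = -16057/24 (u = (1/(-45 + 21) - 7510) + 6841 = (1/(-24) - 7510) + 6841 = (-1/24 - 7510) + 6841 = -180241/24 + 6841 = -16057/24 ≈ -669.04)
(11411 - 27937) + u = (11411 - 27937) - 16057/24 = -16526 - 16057/24 = -412681/24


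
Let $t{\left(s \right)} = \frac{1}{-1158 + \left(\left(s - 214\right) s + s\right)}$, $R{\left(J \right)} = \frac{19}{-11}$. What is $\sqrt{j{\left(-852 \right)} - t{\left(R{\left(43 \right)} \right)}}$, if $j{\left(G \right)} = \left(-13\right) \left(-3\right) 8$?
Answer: $\frac{\sqrt{707514173810}}{47620} \approx 17.664$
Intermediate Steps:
$R{\left(J \right)} = - \frac{19}{11}$ ($R{\left(J \right)} = 19 \left(- \frac{1}{11}\right) = - \frac{19}{11}$)
$t{\left(s \right)} = \frac{1}{-1158 + s + s \left(-214 + s\right)}$ ($t{\left(s \right)} = \frac{1}{-1158 + \left(\left(-214 + s\right) s + s\right)} = \frac{1}{-1158 + \left(s \left(-214 + s\right) + s\right)} = \frac{1}{-1158 + \left(s + s \left(-214 + s\right)\right)} = \frac{1}{-1158 + s + s \left(-214 + s\right)}$)
$j{\left(G \right)} = 312$ ($j{\left(G \right)} = 39 \cdot 8 = 312$)
$\sqrt{j{\left(-852 \right)} - t{\left(R{\left(43 \right)} \right)}} = \sqrt{312 - \frac{1}{-1158 + \left(- \frac{19}{11}\right)^{2} - - \frac{4047}{11}}} = \sqrt{312 - \frac{1}{-1158 + \frac{361}{121} + \frac{4047}{11}}} = \sqrt{312 - \frac{1}{- \frac{95240}{121}}} = \sqrt{312 - - \frac{121}{95240}} = \sqrt{312 + \frac{121}{95240}} = \sqrt{\frac{29715001}{95240}} = \frac{\sqrt{707514173810}}{47620}$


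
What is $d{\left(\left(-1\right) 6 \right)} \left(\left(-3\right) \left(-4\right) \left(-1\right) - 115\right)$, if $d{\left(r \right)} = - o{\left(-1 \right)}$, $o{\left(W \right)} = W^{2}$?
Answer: $127$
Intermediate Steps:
$d{\left(r \right)} = -1$ ($d{\left(r \right)} = - \left(-1\right)^{2} = \left(-1\right) 1 = -1$)
$d{\left(\left(-1\right) 6 \right)} \left(\left(-3\right) \left(-4\right) \left(-1\right) - 115\right) = - (\left(-3\right) \left(-4\right) \left(-1\right) - 115) = - (12 \left(-1\right) - 115) = - (-12 - 115) = \left(-1\right) \left(-127\right) = 127$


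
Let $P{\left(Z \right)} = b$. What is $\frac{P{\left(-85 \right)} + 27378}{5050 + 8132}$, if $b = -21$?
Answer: $\frac{9119}{4394} \approx 2.0753$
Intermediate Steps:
$P{\left(Z \right)} = -21$
$\frac{P{\left(-85 \right)} + 27378}{5050 + 8132} = \frac{-21 + 27378}{5050 + 8132} = \frac{27357}{13182} = 27357 \cdot \frac{1}{13182} = \frac{9119}{4394}$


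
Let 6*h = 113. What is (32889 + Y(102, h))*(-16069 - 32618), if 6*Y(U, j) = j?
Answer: -19217034793/12 ≈ -1.6014e+9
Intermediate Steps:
h = 113/6 (h = (⅙)*113 = 113/6 ≈ 18.833)
Y(U, j) = j/6
(32889 + Y(102, h))*(-16069 - 32618) = (32889 + (⅙)*(113/6))*(-16069 - 32618) = (32889 + 113/36)*(-48687) = (1184117/36)*(-48687) = -19217034793/12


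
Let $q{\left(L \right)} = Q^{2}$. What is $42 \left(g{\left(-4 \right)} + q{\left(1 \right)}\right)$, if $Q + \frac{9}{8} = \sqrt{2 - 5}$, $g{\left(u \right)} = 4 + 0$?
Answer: $\frac{3045}{32} - \frac{189 i \sqrt{3}}{2} \approx 95.156 - 163.68 i$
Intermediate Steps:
$g{\left(u \right)} = 4$
$Q = - \frac{9}{8} + i \sqrt{3}$ ($Q = - \frac{9}{8} + \sqrt{2 - 5} = - \frac{9}{8} + \sqrt{-3} = - \frac{9}{8} + i \sqrt{3} \approx -1.125 + 1.732 i$)
$q{\left(L \right)} = \left(- \frac{9}{8} + i \sqrt{3}\right)^{2}$
$42 \left(g{\left(-4 \right)} + q{\left(1 \right)}\right) = 42 \left(4 + \frac{\left(9 - 8 i \sqrt{3}\right)^{2}}{64}\right) = 168 + \frac{21 \left(9 - 8 i \sqrt{3}\right)^{2}}{32}$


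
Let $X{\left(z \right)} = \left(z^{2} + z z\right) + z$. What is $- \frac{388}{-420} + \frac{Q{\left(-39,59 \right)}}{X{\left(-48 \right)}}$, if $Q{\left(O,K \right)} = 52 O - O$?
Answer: $\frac{3113}{6384} \approx 0.48763$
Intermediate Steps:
$Q{\left(O,K \right)} = 51 O$
$X{\left(z \right)} = z + 2 z^{2}$ ($X{\left(z \right)} = \left(z^{2} + z^{2}\right) + z = 2 z^{2} + z = z + 2 z^{2}$)
$- \frac{388}{-420} + \frac{Q{\left(-39,59 \right)}}{X{\left(-48 \right)}} = - \frac{388}{-420} + \frac{51 \left(-39\right)}{\left(-48\right) \left(1 + 2 \left(-48\right)\right)} = \left(-388\right) \left(- \frac{1}{420}\right) - \frac{1989}{\left(-48\right) \left(1 - 96\right)} = \frac{97}{105} - \frac{1989}{\left(-48\right) \left(-95\right)} = \frac{97}{105} - \frac{1989}{4560} = \frac{97}{105} - \frac{663}{1520} = \frac{3113}{6384}$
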